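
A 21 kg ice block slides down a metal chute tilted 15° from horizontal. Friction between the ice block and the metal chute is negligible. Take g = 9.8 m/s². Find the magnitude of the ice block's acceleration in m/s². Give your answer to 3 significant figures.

Resolving the weight along the incline: the component pulling the ice block down the slope is mg sin 15° = 21 × 9.8 × 0.2588 = 53.261 N, and the normal force is N = mg cos 15° = 21 × 9.8 × 0.9659 = 198.782 N.
With no friction the net force along the incline is 53.261 N, so a = g sin 15° = 53.261 / 21 = 2.5362 m/s².

2.54 m/s²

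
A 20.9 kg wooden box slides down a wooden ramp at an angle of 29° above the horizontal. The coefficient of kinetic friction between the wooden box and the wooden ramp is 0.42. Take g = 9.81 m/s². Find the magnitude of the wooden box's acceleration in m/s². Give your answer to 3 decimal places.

1.152 m/s²

Resolving the weight along the incline: the component pulling the wooden box down the slope is mg sin 29° = 20.9 × 9.81 × 0.4848 = 99.398 N, and the normal force is N = mg cos 29° = 20.9 × 9.81 × 0.8746 = 179.318 N.
Kinetic friction acts up the slope with magnitude f = μN = 0.42 × 179.318 = 75.314 N.
Net force along the incline is 99.398 − 75.314 = 24.084 N, so a = 24.084 / 20.9 = 1.1523 m/s².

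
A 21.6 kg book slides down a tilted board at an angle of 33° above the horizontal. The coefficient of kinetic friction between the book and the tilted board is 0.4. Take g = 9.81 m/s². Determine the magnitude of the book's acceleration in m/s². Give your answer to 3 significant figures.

2.05 m/s²

Resolving the weight along the incline: the component pulling the book down the slope is mg sin 33° = 21.6 × 9.81 × 0.5446 = 115.399 N, and the normal force is N = mg cos 33° = 21.6 × 9.81 × 0.8387 = 177.717 N.
Kinetic friction acts up the slope with magnitude f = μN = 0.4 × 177.717 = 71.087 N.
Net force along the incline is 115.399 − 71.087 = 44.312 N, so a = 44.312 / 21.6 = 2.0515 m/s².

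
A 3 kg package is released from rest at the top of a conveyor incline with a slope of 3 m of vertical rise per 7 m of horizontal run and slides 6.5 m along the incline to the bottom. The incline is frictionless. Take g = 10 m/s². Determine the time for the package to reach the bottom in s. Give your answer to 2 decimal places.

The weight component along the incline is mg sin 23.20° = 11.818 N and the normal force is N = mg cos 23.20° = 27.574 N.
With no friction, a = g sin 23.20° = 3.9392 m/s².
Starting from rest, L = ½at², so t = √(2L/a) = √(2 × 6.5 / 3.9392) = 1.8166 s.

1.82 s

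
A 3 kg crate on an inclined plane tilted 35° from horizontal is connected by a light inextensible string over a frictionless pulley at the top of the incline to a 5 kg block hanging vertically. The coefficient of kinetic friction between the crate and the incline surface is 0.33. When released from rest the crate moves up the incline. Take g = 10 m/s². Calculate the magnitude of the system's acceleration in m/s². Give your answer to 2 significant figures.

For the crate on the incline: the weight component along the slope is m₁g sin 35° = 3 × 10 × 0.5736 = 17.208 N and the normal force is N = m₁g cos 35° = 24.575 N.
Kinetic friction opposes the crate's motion up the incline: f = μN = 0.33 × 24.575 = 8.110 N acting down the slope.
Newton's second law for the crate (up-slope positive): T − 17.208 − 8.110 = 3 a. For the hanging block (downward positive): 5 × 10 − T = 5 a.
Adding the two equations eliminates T: 24.682 = 8 a, so a = 3.0852 m/s².

3.1 m/s²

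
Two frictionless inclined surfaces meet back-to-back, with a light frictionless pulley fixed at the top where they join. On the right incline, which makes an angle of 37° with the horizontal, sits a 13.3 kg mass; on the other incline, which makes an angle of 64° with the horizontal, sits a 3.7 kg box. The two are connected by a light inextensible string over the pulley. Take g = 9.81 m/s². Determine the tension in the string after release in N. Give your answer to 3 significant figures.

42.6 N

Resolve each weight along its own incline: the 13.3 kg mass has component 13.3 × 9.81 × sin 37° = 78.521 N down its slope, and the 3.7 kg mass has 3.7 × 9.81 × sin 64° = 32.624 N down its slope.
The 13.3 kg side's 78.521 N exceeds the other side's 32.624 N, so that mass slides down and the 3.7 kg mass slides up. Taking that direction as positive, Newton's second law for the whole system gives 78.521 − 32.624 = (13.3 + 3.7) a, so a = 45.897 / 17 = 2.6998 m/s².
For the 3.7 kg mass (up-slope positive): T − 32.624 = 3.7 × 2.6998, so T = 42.613 N.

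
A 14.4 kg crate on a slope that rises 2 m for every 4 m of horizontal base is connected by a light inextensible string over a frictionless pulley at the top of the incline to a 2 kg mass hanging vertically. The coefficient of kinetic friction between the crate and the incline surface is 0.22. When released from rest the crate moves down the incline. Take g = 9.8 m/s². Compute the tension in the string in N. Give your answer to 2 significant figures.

For the crate on the incline: the weight component along the slope is m₁g sin 26.57° = 14.4 × 9.8 × 0.4472 = 63.109 N and the normal force is N = m₁g cos 26.57° = 126.222 N.
Kinetic friction opposes the crate's motion down the incline: f = μN = 0.22 × 126.222 = 27.769 N acting up the slope.
Newton's second law for the crate (down-slope positive): 63.109 − 27.769 − T = 14.4 a. For the hanging mass (upward positive): T − 2 × 9.8 = 2 a.
Adding the two equations eliminates T: 15.740 = 16.4 a, so a = 0.9598 m/s².
Then from the hanging mass's equation, T = 2 × (9.8 + 0.9598) = 21.520 N.

22 N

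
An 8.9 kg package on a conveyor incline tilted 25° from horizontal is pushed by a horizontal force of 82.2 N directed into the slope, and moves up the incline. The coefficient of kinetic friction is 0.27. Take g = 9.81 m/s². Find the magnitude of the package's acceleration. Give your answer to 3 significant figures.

0.770 m/s²

The horizontal push has components F cos 25° = 82.2 × 0.9063 = 74.498 N up the incline and F sin 25° = 82.2 × 0.4226 = 34.738 N pressing into the surface.
The normal force is therefore N = mg cos 25° + F sin 25° = 79.128 + 34.738 = 113.866 N, and kinetic friction down the slope is μN = 0.27 × 113.866 = 30.744 N.
Along the incline: F cos 25° − mg sin 25° − μN = ma, so 74.498 − 36.897 − 30.744 = 8.9 a, giving a = 0.7704 m/s².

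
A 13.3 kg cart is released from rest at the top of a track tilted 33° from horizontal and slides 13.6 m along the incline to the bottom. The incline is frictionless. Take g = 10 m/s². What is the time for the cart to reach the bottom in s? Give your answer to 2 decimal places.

The weight component along the incline is mg sin 33° = 72.437 N and the normal force is N = mg cos 33° = 111.543 N.
With no friction, a = g sin 33° = 5.4464 m/s².
Starting from rest, L = ½at², so t = √(2L/a) = √(2 × 13.6 / 5.4464) = 2.2348 s.

2.23 s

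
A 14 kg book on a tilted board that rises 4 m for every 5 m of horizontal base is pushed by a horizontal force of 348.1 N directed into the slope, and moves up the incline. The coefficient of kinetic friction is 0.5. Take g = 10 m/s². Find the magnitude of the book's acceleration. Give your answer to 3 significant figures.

The horizontal push has components F cos 38.66° = 348.1 × 0.7809 = 271.831 N up the incline and F sin 38.66° = 348.1 × 0.6247 = 217.458 N pressing into the surface.
The normal force is therefore N = mg cos 38.66° + F sin 38.66° = 109.326 + 217.458 = 326.784 N, and kinetic friction down the slope is μN = 0.5 × 326.784 = 163.392 N.
Along the incline: F cos 38.66° − mg sin 38.66° − μN = ma, so 271.831 − 87.458 − 163.392 = 14 a, giving a = 1.4986 m/s².

1.50 m/s²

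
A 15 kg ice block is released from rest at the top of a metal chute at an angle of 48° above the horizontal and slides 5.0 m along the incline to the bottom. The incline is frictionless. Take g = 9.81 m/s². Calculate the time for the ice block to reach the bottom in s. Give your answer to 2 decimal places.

1.17 s

The weight component along the incline is mg sin 48° = 109.354 N and the normal force is N = mg cos 48° = 98.463 N.
With no friction, a = g sin 48° = 7.2903 m/s².
Starting from rest, L = ½at², so t = √(2L/a) = √(2 × 5.0 / 7.2903) = 1.1712 s.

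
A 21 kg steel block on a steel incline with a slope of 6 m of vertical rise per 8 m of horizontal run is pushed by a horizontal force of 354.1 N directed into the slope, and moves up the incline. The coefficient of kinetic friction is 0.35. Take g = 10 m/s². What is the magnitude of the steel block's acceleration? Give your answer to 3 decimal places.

The horizontal push has components F cos 36.87° = 354.1 × 0.8000 = 283.280 N up the incline and F sin 36.87° = 354.1 × 0.6000 = 212.460 N pressing into the surface.
The normal force is therefore N = mg cos 36.87° + F sin 36.87° = 168.000 + 212.460 = 380.460 N, and kinetic friction down the slope is μN = 0.35 × 380.460 = 133.161 N.
Along the incline: F cos 36.87° − mg sin 36.87° − μN = ma, so 283.280 − 126.000 − 133.161 = 21 a, giving a = 1.1485 m/s².

1.149 m/s²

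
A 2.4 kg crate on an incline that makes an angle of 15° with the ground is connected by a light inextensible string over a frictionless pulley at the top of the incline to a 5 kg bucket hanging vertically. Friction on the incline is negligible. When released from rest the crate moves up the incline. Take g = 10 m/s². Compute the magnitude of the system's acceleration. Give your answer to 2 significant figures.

For the crate on the incline: the weight component along the slope is m₁g sin 15° = 2.4 × 10 × 0.2588 = 6.211 N and the normal force is N = m₁g cos 15° = 23.182 N.
Newton's second law for the crate (up-slope positive): T − 6.211 = 2.4 a. For the hanging bucket (downward positive): 5 × 10 − T = 5 a.
Adding the two equations eliminates T: 43.789 = 7.4 a, so a = 5.9174 m/s².

5.9 m/s²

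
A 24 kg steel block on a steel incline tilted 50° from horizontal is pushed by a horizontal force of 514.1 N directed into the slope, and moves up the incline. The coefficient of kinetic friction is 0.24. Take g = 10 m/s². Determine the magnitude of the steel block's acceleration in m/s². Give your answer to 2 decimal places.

0.63 m/s²

The horizontal push has components F cos 50° = 514.1 × 0.6428 = 330.463 N up the incline and F sin 50° = 514.1 × 0.7660 = 393.801 N pressing into the surface.
The normal force is therefore N = mg cos 50° + F sin 50° = 154.272 + 393.801 = 548.073 N, and kinetic friction down the slope is μN = 0.24 × 548.073 = 131.538 N.
Along the incline: F cos 50° − mg sin 50° − μN = ma, so 330.463 − 183.840 − 131.538 = 24 a, giving a = 0.6285 m/s².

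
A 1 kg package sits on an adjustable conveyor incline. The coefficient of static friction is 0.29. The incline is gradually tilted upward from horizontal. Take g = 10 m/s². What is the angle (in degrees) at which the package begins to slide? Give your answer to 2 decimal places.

At the threshold of sliding, static friction is at its maximum μ_s N and exactly balances the weight component along the incline: mg sin θ = μ_s mg cos θ.
Hence tan θ = μ_s = 0.29, so θ = arctan(0.29) = 16.1722°.

16.17°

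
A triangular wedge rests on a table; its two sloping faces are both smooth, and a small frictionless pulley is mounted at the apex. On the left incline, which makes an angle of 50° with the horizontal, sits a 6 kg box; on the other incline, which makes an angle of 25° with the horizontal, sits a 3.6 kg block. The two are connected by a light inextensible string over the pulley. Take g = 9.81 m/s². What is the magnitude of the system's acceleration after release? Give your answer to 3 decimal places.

3.142 m/s²

Resolve each weight along its own incline: the 6 kg mass has component 6 × 9.81 × sin 50° = 45.089 N down its slope, and the 3.6 kg mass has 3.6 × 9.81 × sin 25° = 14.925 N down its slope.
The 6 kg side's 45.089 N exceeds the other side's 14.925 N, so that mass slides down and the 3.6 kg mass slides up. Taking that direction as positive, Newton's second law for the whole system gives 45.089 − 14.925 = (6 + 3.6) a, so a = 30.164 / 9.6 = 3.1421 m/s².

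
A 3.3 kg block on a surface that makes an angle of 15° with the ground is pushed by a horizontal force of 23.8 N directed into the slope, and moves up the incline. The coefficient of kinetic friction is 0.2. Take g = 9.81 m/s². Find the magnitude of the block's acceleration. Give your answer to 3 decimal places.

The horizontal push has components F cos 15° = 23.8 × 0.9659 = 22.988 N up the incline and F sin 15° = 23.8 × 0.2588 = 6.159 N pressing into the surface.
The normal force is therefore N = mg cos 15° + F sin 15° = 31.269 + 6.159 = 37.428 N, and kinetic friction down the slope is μN = 0.2 × 37.428 = 7.486 N.
Along the incline: F cos 15° − mg sin 15° − μN = ma, so 22.988 − 8.378 − 7.486 = 3.3 a, giving a = 2.1588 m/s².

2.159 m/s²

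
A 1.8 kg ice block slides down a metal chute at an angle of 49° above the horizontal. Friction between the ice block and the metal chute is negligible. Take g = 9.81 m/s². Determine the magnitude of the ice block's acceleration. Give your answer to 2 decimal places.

7.40 m/s²

Resolving the weight along the incline: the component pulling the ice block down the slope is mg sin 49° = 1.8 × 9.81 × 0.7547 = 13.326 N, and the normal force is N = mg cos 49° = 1.8 × 9.81 × 0.6561 = 11.585 N.
With no friction the net force along the incline is 13.326 N, so a = g sin 49° = 13.326 / 1.8 = 7.4033 m/s².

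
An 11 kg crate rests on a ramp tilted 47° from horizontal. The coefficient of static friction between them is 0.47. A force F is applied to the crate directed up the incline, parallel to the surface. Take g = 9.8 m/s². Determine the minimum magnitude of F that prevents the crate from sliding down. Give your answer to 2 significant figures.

The normal force is N = mg cos 47° = 73.519 N. With F at its minimum the crate is on the verge of sliding down, so static friction is at its maximum μ_s N = 0.47 × 73.519 = 34.554 N and acts up the slope.
Equilibrium along the incline: F + μ_s N = mg sin 47°, so F = 78.840 − 34.554 = 44.286 N.

44 N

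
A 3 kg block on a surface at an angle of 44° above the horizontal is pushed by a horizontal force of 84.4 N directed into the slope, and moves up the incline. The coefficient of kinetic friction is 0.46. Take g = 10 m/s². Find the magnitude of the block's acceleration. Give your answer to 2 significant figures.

0.99 m/s²

The horizontal push has components F cos 44° = 84.4 × 0.7193 = 60.709 N up the incline and F sin 44° = 84.4 × 0.6947 = 58.633 N pressing into the surface.
The normal force is therefore N = mg cos 44° + F sin 44° = 21.579 + 58.633 = 80.212 N, and kinetic friction down the slope is μN = 0.46 × 80.212 = 36.898 N.
Along the incline: F cos 44° − mg sin 44° − μN = ma, so 60.709 − 20.841 − 36.898 = 3 a, giving a = 0.9900 m/s².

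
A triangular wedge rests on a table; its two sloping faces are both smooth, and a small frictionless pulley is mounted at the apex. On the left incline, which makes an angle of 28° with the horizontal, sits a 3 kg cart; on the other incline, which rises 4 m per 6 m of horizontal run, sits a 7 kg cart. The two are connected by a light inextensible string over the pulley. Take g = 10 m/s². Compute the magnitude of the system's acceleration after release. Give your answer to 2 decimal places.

2.47 m/s²

Resolve each weight along its own incline: the 3 kg mass has component 3 × 10 × sin 28° = 14.084 N down its slope, and the 7 kg mass has 7 × 10 × sin 33.69° = 38.829 N down its slope.
The 7 kg side's 38.829 N exceeds the other side's 14.084 N, so that mass slides down and the 3 kg mass slides up. Taking that direction as positive, Newton's second law for the whole system gives 38.829 − 14.084 = (3 + 7) a, so a = 24.745 / 10 = 2.4745 m/s².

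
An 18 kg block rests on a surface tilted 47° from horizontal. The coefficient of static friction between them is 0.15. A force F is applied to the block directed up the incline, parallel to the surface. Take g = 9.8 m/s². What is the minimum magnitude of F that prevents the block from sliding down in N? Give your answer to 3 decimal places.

110.965 N

The normal force is N = mg cos 47° = 120.305 N. With F at its minimum the block is on the verge of sliding down, so static friction is at its maximum μ_s N = 0.15 × 120.305 = 18.046 N and acts up the slope.
Equilibrium along the incline: F + μ_s N = mg sin 47°, so F = 129.011 − 18.046 = 110.965 N.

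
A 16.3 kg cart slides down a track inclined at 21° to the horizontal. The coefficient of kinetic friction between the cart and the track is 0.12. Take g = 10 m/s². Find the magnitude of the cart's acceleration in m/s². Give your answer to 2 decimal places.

2.46 m/s²

Resolving the weight along the incline: the component pulling the cart down the slope is mg sin 21° = 16.3 × 10 × 0.3584 = 58.419 N, and the normal force is N = mg cos 21° = 16.3 × 10 × 0.9336 = 152.177 N.
Kinetic friction acts up the slope with magnitude f = μN = 0.12 × 152.177 = 18.261 N.
Net force along the incline is 58.419 − 18.261 = 40.158 N, so a = 40.158 / 16.3 = 2.4637 m/s².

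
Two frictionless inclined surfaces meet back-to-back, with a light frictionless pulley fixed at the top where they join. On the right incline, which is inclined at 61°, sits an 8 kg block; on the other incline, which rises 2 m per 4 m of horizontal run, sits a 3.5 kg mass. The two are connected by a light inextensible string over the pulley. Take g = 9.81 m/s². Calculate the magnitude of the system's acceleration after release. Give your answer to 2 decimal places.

4.63 m/s²

Resolve each weight along its own incline: the 8 kg mass has component 8 × 9.81 × sin 61° = 68.640 N down its slope, and the 3.5 kg mass has 3.5 × 9.81 × sin 26.57° = 15.355 N down its slope.
The 8 kg side's 68.640 N exceeds the other side's 15.355 N, so that mass slides down and the 3.5 kg mass slides up. Taking that direction as positive, Newton's second law for the whole system gives 68.640 − 15.355 = (8 + 3.5) a, so a = 53.285 / 11.5 = 4.6335 m/s².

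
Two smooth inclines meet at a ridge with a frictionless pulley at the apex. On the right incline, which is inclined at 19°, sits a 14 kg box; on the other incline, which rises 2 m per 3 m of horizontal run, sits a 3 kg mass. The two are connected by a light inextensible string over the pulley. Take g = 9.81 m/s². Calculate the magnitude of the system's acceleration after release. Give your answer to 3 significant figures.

1.67 m/s²

Resolve each weight along its own incline: the 14 kg mass has component 14 × 9.81 × sin 19° = 44.714 N down its slope, and the 3 kg mass has 3 × 9.81 × sin 33.69° = 16.325 N down its slope.
The 14 kg side's 44.714 N exceeds the other side's 16.325 N, so that mass slides down and the 3 kg mass slides up. Taking that direction as positive, Newton's second law for the whole system gives 44.714 − 16.325 = (14 + 3) a, so a = 28.389 / 17 = 1.6699 m/s².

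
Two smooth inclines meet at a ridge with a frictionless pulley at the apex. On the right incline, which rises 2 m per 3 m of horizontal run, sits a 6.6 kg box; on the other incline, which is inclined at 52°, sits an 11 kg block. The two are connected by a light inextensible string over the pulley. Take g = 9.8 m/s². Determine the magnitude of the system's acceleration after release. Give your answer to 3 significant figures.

Resolve each weight along its own incline: the 6.6 kg mass has component 6.6 × 9.8 × sin 33.69° = 35.878 N down its slope, and the 11 kg mass has 11 × 9.8 × sin 52° = 84.948 N down its slope.
The 11 kg side's 84.948 N exceeds the other side's 35.878 N, so that mass slides down and the 6.6 kg mass slides up. Taking that direction as positive, Newton's second law for the whole system gives 84.948 − 35.878 = (6.6 + 11) a, so a = 49.070 / 17.6 = 2.7881 m/s².

2.79 m/s²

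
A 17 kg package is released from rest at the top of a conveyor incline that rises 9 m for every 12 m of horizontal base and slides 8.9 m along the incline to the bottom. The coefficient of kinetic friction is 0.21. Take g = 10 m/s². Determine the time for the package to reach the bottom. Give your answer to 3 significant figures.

2.03 s

The weight component along the incline is mg sin 36.87° = 102.000 N and the normal force is N = mg cos 36.87° = 136.000 N.
Friction up the slope is f = μN = 0.21 × 136.000 = 28.560 N, so the net downslope force is 102.000 − 28.560 = 73.440 N and a = 73.440 / 17 = 4.3200 m/s².
Starting from rest, L = ½at², so t = √(2L/a) = √(2 × 8.9 / 4.3200) = 2.0299 s.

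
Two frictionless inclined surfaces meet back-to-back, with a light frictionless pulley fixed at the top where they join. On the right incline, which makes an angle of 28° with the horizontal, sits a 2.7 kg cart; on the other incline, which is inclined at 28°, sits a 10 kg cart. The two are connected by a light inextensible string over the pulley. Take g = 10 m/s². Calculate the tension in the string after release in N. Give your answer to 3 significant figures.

Resolve each weight along its own incline: the 2.7 kg mass has component 2.7 × 10 × sin 28° = 12.676 N down its slope, and the 10 kg mass has 10 × 10 × sin 28° = 46.947 N down its slope.
The 10 kg side's 46.947 N exceeds the other side's 12.676 N, so that mass slides down and the 2.7 kg mass slides up. Taking that direction as positive, Newton's second law for the whole system gives 46.947 − 12.676 = (2.7 + 10) a, so a = 34.271 / 12.7 = 2.6985 m/s².
For the 2.7 kg mass (up-slope positive): T − 12.676 = 2.7 × 2.6985, so T = 19.962 N.

20.0 N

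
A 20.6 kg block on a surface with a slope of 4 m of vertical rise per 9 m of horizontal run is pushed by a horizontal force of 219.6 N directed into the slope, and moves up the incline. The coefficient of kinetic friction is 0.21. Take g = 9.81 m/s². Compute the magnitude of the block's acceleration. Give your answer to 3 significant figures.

2.97 m/s²

The horizontal push has components F cos 23.96° = 219.6 × 0.9138 = 200.670 N up the incline and F sin 23.96° = 219.6 × 0.4061 = 89.180 N pressing into the surface.
The normal force is therefore N = mg cos 23.96° + F sin 23.96° = 184.666 + 89.180 = 273.846 N, and kinetic friction down the slope is μN = 0.21 × 273.846 = 57.508 N.
Along the incline: F cos 23.96° − mg sin 23.96° − μN = ma, so 200.670 − 82.067 − 57.508 = 20.6 a, giving a = 2.9658 m/s².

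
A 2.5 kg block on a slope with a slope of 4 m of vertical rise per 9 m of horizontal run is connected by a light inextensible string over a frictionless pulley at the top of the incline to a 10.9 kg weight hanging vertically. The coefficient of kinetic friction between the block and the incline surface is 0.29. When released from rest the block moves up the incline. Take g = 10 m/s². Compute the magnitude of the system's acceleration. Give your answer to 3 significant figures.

For the block on the incline: the weight component along the slope is m₁g sin 23.96° = 2.5 × 10 × 0.4061 = 10.152 N and the normal force is N = m₁g cos 23.96° = 22.845 N.
Kinetic friction opposes the block's motion up the incline: f = μN = 0.29 × 22.845 = 6.625 N acting down the slope.
Newton's second law for the block (up-slope positive): T − 10.152 − 6.625 = 2.5 a. For the hanging weight (downward positive): 10.9 × 10 − T = 10.9 a.
Adding the two equations eliminates T: 92.223 = 13.4 a, so a = 6.8823 m/s².

6.88 m/s²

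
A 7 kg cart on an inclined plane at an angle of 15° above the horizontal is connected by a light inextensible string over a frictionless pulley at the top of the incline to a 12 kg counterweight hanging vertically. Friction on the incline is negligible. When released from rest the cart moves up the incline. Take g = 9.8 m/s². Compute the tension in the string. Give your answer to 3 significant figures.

For the cart on the incline: the weight component along the slope is m₁g sin 15° = 7 × 9.8 × 0.2588 = 17.754 N and the normal force is N = m₁g cos 15° = 66.263 N.
Newton's second law for the cart (up-slope positive): T − 17.754 = 7 a. For the hanging counterweight (downward positive): 12 × 9.8 − T = 12 a.
Adding the two equations eliminates T: 99.846 = 19 a, so a = 5.2551 m/s².
Then from the hanging counterweight's equation, T = 12 × (9.8 − 5.2551) = 54.539 N.

54.5 N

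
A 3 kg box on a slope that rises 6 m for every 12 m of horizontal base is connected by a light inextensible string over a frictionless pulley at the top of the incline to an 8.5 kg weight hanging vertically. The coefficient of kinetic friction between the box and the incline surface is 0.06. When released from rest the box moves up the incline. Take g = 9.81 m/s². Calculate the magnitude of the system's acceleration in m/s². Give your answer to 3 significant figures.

For the box on the incline: the weight component along the slope is m₁g sin 26.57° = 3 × 9.81 × 0.4472 = 13.161 N and the normal force is N = m₁g cos 26.57° = 26.323 N.
Kinetic friction opposes the box's motion up the incline: f = μN = 0.06 × 26.323 = 1.579 N acting down the slope.
Newton's second law for the box (up-slope positive): T − 13.161 − 1.579 = 3 a. For the hanging weight (downward positive): 8.5 × 9.81 − T = 8.5 a.
Adding the two equations eliminates T: 68.645 = 11.5 a, so a = 5.9691 m/s².

5.97 m/s²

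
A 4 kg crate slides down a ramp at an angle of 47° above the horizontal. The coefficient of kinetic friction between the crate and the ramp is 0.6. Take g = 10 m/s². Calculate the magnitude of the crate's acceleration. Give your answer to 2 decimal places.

3.22 m/s²

Resolving the weight along the incline: the component pulling the crate down the slope is mg sin 47° = 4 × 10 × 0.7314 = 29.256 N, and the normal force is N = mg cos 47° = 4 × 10 × 0.6820 = 27.280 N.
Kinetic friction acts up the slope with magnitude f = μN = 0.6 × 27.280 = 16.368 N.
Net force along the incline is 29.256 − 16.368 = 12.888 N, so a = 12.888 / 4 = 3.2220 m/s².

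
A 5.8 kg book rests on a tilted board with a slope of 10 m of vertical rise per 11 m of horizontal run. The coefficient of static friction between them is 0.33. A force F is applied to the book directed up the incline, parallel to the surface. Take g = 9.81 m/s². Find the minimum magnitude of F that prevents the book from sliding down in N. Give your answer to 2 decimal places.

24.38 N

The normal force is N = mg cos 42.27° = 42.101 N. With F at its minimum the book is on the verge of sliding down, so static friction is at its maximum μ_s N = 0.33 × 42.101 = 13.893 N and acts up the slope.
Equilibrium along the incline: F + μ_s N = mg sin 42.27°, so F = 38.274 − 13.893 = 24.381 N.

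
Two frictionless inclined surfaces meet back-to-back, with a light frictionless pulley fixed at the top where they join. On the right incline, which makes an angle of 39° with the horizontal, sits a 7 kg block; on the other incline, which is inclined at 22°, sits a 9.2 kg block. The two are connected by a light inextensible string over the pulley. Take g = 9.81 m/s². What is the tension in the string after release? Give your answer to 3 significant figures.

Resolve each weight along its own incline: the 7 kg mass has component 7 × 9.81 × sin 39° = 43.215 N down its slope, and the 9.2 kg mass has 9.2 × 9.81 × sin 22° = 33.809 N down its slope.
The 7 kg side's 43.215 N exceeds the other side's 33.809 N, so that mass slides down and the 9.2 kg mass slides up. Taking that direction as positive, Newton's second law for the whole system gives 43.215 − 33.809 = (7 + 9.2) a, so a = 9.406 / 16.2 = 0.5806 m/s².
For the 9.2 kg mass (up-slope positive): T − 33.809 = 9.2 × 0.5806, so T = 39.151 N.

39.2 N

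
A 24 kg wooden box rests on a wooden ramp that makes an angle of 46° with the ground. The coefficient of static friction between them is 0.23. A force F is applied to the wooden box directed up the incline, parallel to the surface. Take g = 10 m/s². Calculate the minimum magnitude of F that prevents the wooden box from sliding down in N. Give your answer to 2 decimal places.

The normal force is N = mg cos 46° = 166.718 N. With F at its minimum the wooden box is on the verge of sliding down, so static friction is at its maximum μ_s N = 0.23 × 166.718 = 38.345 N and acts up the slope.
Equilibrium along the incline: F + μ_s N = mg sin 46°, so F = 172.642 − 38.345 = 134.297 N.

134.30 N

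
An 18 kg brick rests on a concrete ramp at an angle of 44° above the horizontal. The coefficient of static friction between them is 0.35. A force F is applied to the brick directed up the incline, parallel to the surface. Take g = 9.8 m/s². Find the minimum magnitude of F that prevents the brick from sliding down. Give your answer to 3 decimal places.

78.126 N

The normal force is N = mg cos 44° = 126.892 N. With F at its minimum the brick is on the verge of sliding down, so static friction is at its maximum μ_s N = 0.35 × 126.892 = 44.412 N and acts up the slope.
Equilibrium along the incline: F + μ_s N = mg sin 44°, so F = 122.538 − 44.412 = 78.126 N.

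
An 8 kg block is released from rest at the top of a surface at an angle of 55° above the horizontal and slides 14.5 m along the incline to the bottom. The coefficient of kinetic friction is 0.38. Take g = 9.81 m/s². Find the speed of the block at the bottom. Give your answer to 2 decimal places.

The weight component along the incline is mg sin 55° = 64.287 N and the normal force is N = mg cos 55° = 45.014 N.
Friction up the slope is f = μN = 0.38 × 45.014 = 17.105 N, so the net downslope force is 64.287 − 17.105 = 47.182 N and a = 47.182 / 8 = 5.8978 m/s².
Starting from rest over a distance of 14.5 m, v² = 2aL = 2 × 5.8978 × 14.5 = 171.0362, so v = 13.0781 m/s.

13.08 m/s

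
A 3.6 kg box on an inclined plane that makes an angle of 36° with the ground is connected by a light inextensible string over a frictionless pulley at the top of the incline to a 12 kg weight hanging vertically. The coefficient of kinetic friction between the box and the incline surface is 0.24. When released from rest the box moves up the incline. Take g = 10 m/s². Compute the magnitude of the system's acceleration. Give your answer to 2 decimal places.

5.89 m/s²

For the box on the incline: the weight component along the slope is m₁g sin 36° = 3.6 × 10 × 0.5878 = 21.161 N and the normal force is N = m₁g cos 36° = 29.125 N.
Kinetic friction opposes the box's motion up the incline: f = μN = 0.24 × 29.125 = 6.990 N acting down the slope.
Newton's second law for the box (up-slope positive): T − 21.161 − 6.990 = 3.6 a. For the hanging weight (downward positive): 12 × 10 − T = 12 a.
Adding the two equations eliminates T: 91.849 = 15.6 a, so a = 5.8878 m/s².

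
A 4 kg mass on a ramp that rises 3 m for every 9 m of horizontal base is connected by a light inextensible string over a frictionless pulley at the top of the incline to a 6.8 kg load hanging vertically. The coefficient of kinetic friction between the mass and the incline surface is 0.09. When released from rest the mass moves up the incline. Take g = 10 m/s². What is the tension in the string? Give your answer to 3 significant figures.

For the mass on the incline: the weight component along the slope is m₁g sin 18.43° = 4 × 10 × 0.3162 = 12.648 N and the normal force is N = m₁g cos 18.43° = 37.947 N.
Kinetic friction opposes the mass's motion up the incline: f = μN = 0.09 × 37.947 = 3.415 N acting down the slope.
Newton's second law for the mass (up-slope positive): T − 12.648 − 3.415 = 4 a. For the hanging load (downward positive): 6.8 × 10 − T = 6.8 a.
Adding the two equations eliminates T: 51.937 = 10.8 a, so a = 4.8090 m/s².
Then from the hanging load's equation, T = 6.8 × (10 − 4.8090) = 35.299 N.

35.3 N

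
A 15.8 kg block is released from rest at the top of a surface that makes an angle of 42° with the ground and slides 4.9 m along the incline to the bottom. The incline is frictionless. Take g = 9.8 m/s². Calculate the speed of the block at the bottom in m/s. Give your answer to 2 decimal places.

8.02 m/s

The weight component along the incline is mg sin 42° = 103.608 N and the normal force is N = mg cos 42° = 115.069 N.
With no friction, a = g sin 42° = 6.5575 m/s².
Starting from rest over a distance of 4.9 m, v² = 2aL = 2 × 6.5575 × 4.9 = 64.2635, so v = 8.0165 m/s.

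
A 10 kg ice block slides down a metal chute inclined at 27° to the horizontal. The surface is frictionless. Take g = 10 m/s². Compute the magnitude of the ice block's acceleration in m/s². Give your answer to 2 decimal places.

Resolving the weight along the incline: the component pulling the ice block down the slope is mg sin 27° = 10 × 10 × 0.4540 = 45.400 N, and the normal force is N = mg cos 27° = 10 × 10 × 0.8910 = 89.100 N.
With no friction the net force along the incline is 45.400 N, so a = g sin 27° = 45.400 / 10 = 4.5400 m/s².

4.54 m/s²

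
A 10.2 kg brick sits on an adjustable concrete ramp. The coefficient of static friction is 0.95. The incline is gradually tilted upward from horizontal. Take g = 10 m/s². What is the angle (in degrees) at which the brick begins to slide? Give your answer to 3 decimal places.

At the threshold of sliding, static friction is at its maximum μ_s N and exactly balances the weight component along the incline: mg sin θ = μ_s mg cos θ.
Hence tan θ = μ_s = 0.95, so θ = arctan(0.95) = 43.5312°.

43.531°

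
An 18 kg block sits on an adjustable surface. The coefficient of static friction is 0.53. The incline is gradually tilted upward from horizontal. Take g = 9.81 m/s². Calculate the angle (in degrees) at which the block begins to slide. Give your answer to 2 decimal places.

At the threshold of sliding, static friction is at its maximum μ_s N and exactly balances the weight component along the incline: mg sin θ = μ_s mg cos θ.
Hence tan θ = μ_s = 0.53, so θ = arctan(0.53) = 27.9236°.

27.92°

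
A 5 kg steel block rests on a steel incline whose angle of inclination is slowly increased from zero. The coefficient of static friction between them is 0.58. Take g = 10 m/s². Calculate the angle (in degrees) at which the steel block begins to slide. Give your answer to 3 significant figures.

At the threshold of sliding, static friction is at its maximum μ_s N and exactly balances the weight component along the incline: mg sin θ = μ_s mg cos θ.
Hence tan θ = μ_s = 0.58, so θ = arctan(0.58) = 30.1137°.

30.1°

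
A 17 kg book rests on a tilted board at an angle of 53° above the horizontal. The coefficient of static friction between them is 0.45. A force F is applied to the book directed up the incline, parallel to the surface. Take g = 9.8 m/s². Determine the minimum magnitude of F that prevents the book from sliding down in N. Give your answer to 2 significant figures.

88 N

The normal force is N = mg cos 53° = 100.262 N. With F at its minimum the book is on the verge of sliding down, so static friction is at its maximum μ_s N = 0.45 × 100.262 = 45.118 N and acts up the slope.
Equilibrium along the incline: F + μ_s N = mg sin 53°, so F = 133.053 − 45.118 = 87.935 N.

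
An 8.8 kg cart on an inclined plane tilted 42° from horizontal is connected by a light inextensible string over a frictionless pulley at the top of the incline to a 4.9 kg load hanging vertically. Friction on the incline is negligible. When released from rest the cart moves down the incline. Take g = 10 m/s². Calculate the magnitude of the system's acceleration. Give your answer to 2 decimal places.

0.72 m/s²

For the cart on the incline: the weight component along the slope is m₁g sin 42° = 8.8 × 10 × 0.6691 = 58.881 N and the normal force is N = m₁g cos 42° = 65.397 N.
Newton's second law for the cart (down-slope positive): 58.881 − T = 8.8 a. For the hanging load (upward positive): T − 4.9 × 10 = 4.9 a.
Adding the two equations eliminates T: 9.881 = 13.7 a, so a = 0.7212 m/s².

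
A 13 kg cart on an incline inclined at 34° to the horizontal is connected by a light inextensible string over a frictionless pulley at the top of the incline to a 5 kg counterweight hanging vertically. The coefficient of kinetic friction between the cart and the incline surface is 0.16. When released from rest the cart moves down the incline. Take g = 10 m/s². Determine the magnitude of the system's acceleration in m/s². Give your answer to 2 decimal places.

For the cart on the incline: the weight component along the slope is m₁g sin 34° = 13 × 10 × 0.5592 = 72.696 N and the normal force is N = m₁g cos 34° = 107.775 N.
Kinetic friction opposes the cart's motion down the incline: f = μN = 0.16 × 107.775 = 17.244 N acting up the slope.
Newton's second law for the cart (down-slope positive): 72.696 − 17.244 − T = 13 a. For the hanging counterweight (upward positive): T − 5 × 10 = 5 a.
Adding the two equations eliminates T: 5.452 = 18 a, so a = 0.3029 m/s².

0.30 m/s²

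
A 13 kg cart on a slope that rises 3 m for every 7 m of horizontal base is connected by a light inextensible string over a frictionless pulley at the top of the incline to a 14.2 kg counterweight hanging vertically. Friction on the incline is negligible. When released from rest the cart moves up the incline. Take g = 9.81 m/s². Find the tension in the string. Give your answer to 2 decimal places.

92.80 N

For the cart on the incline: the weight component along the slope is m₁g sin 23.20° = 13 × 9.81 × 0.3939 = 50.234 N and the normal force is N = m₁g cos 23.20° = 117.219 N.
Newton's second law for the cart (up-slope positive): T − 50.234 = 13 a. For the hanging counterweight (downward positive): 14.2 × 9.81 − T = 14.2 a.
Adding the two equations eliminates T: 89.068 = 27.2 a, so a = 3.2746 m/s².
Then from the hanging counterweight's equation, T = 14.2 × (9.81 − 3.2746) = 92.803 N.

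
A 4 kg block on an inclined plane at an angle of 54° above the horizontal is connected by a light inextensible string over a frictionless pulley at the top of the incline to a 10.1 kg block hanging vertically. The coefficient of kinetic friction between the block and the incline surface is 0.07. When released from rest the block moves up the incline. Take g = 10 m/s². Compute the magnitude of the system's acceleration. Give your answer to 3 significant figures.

4.75 m/s²

For the block on the incline: the weight component along the slope is m₁g sin 54° = 4 × 10 × 0.8090 = 32.360 N and the normal force is N = m₁g cos 54° = 23.511 N.
Kinetic friction opposes the block's motion up the incline: f = μN = 0.07 × 23.511 = 1.646 N acting down the slope.
Newton's second law for the block (up-slope positive): T − 32.360 − 1.646 = 4 a. For the hanging block (downward positive): 10.1 × 10 − T = 10.1 a.
Adding the two equations eliminates T: 66.994 = 14.1 a, so a = 4.7513 m/s².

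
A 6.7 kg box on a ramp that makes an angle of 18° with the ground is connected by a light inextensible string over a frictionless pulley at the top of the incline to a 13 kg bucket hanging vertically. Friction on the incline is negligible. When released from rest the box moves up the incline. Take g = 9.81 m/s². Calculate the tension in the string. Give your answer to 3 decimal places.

56.776 N

For the box on the incline: the weight component along the slope is m₁g sin 18° = 6.7 × 9.81 × 0.3090 = 20.310 N and the normal force is N = m₁g cos 18° = 62.510 N.
Newton's second law for the box (up-slope positive): T − 20.310 = 6.7 a. For the hanging bucket (downward positive): 13 × 9.81 − T = 13 a.
Adding the two equations eliminates T: 107.220 = 19.7 a, so a = 5.4426 m/s².
Then from the hanging bucket's equation, T = 13 × (9.81 − 5.4426) = 56.776 N.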